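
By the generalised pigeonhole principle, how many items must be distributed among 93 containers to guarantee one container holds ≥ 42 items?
n = (42 − 1)·93 + 1 = 3814

By the generalised pigeonhole principle, to guarantee some box contains ≥ r objects we need more than (r − 1) · k objects total. Threshold: n = (r − 1) · k + 1. With r = 42 and k = 93: n = 41 · 93 + 1 = 3813 + 1 = 3814. For n = 3813 = 41 · 93, we can put exactly 41 objects in every box, avoiding 42 in any single one — so 3814 is tight.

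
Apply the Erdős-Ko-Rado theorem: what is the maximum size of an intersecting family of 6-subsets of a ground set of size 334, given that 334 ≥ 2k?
max |F| = C(333, 5) = 33108454071

Erdős-Ko-Rado (1961): when n ≥ 2k, max |F| = C(n−1, k−1). The bound is attained by the star {A : i ∈ A} for any fixed i ∈ [n]. Here C(334−1, 6−1) = C(333, 5) = 33108454071.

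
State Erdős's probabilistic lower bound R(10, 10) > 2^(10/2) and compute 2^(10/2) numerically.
2^(10/2) = 32; so R(10, 10) > 32

Colour each edge of K_n uniformly at random with red/blue. The expected number of monochromatic K_10 is C(n, 10) · 2 · 2^(−C(10,2)). If C(n, 10) · 2^(1 − C(10,2)) < 1, then with positive probability no monochromatic K_10 exists, so R(10, 10) > n. The standard estimate C(n, 10) ≤ n^10/10! shows this inequality holds whenever n ≤ 2^(10/2) (since 10! · 2^(C(10,2) − 1) > 2^(10^2/2) ≥ n^10). Hence R(10, 10) > 2^(10/2) = 32.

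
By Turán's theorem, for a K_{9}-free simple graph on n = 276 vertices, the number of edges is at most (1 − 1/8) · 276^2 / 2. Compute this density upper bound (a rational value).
Turán density bound = (7/8) · 276^2/2 = 33327

Turán's theorem: ex(n, K_{r+1}) is achieved by the complete r-partite Turán graph T(n, r) with parts as balanced as possible, and is at most (1 − 1/r) · n^2/2. For r = 8, n = 276: the density bound is (7/8) · 76176/2 = 33327. The integer-valued extremum is e(T(276, 8)) = 33326, which is strictly less than the density bound 33327 since 8 ∤ 276 (the parts of T(276, 8) cannot all be equal).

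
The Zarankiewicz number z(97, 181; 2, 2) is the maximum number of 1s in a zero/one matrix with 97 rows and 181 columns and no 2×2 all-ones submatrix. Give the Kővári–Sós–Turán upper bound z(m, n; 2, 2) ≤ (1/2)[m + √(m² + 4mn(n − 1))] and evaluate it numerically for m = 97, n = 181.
z(97, 181; 2, 2) ≤ (1/2)[97 + √(97² + 4·97·181·180)] = (1/2)[97 + √12650449] = 1826.8735

Kővári–Sós–Turán: let r_1, ..., r_97 be the row sums and z = Σ r_i the total number of 1s. Each pair of columns can share at most one row with both entries 1 (else a 2×2 all-ones block appears), so Σ_i C(r_i, 2) ≤ C(181, 2) = 16290. By convexity Σ_i C(r_i, 2) ≥ 97·C(z/97, 2) = z(z − 97)/(2·97), giving z² − 97z − 97·181·180 ≤ 0 and hence z ≤ (1/2)[97 + √(9409 + 4·3160260)] = (1/2)[97 + √12650449] ≈ (1/2)(97 + 3556.747) = 1826.8735.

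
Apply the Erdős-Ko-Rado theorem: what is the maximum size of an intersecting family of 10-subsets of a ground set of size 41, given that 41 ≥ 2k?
max |F| = C(40, 9) = 273438880

Erdős-Ko-Rado (1961): when n ≥ 2k, max |F| = C(n−1, k−1). The bound is attained by the star {A : i ∈ A} for any fixed i ∈ [n]. Here C(41−1, 10−1) = C(40, 9) = 273438880.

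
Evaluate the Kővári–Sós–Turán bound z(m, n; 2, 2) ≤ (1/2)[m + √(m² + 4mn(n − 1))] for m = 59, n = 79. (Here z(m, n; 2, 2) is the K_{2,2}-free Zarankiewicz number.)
z(59, 79; 2, 2) ≤ (1/2)[59 + √(59² + 4·59·79·78)] = (1/2)[59 + √1457713] = 633.1789

Kővári–Sós–Turán: let r_1, ..., r_59 be the row sums and z = Σ r_i the total number of 1s. Each pair of columns can share at most one row with both entries 1 (else a 2×2 all-ones block appears), so Σ_i C(r_i, 2) ≤ C(79, 2) = 3081. By convexity Σ_i C(r_i, 2) ≥ 59·C(z/59, 2) = z(z − 59)/(2·59), giving z² − 59z − 59·79·78 ≤ 0 and hence z ≤ (1/2)[59 + √(3481 + 4·363558)] = (1/2)[59 + √1457713] ≈ (1/2)(59 + 1207.3579) = 633.1789.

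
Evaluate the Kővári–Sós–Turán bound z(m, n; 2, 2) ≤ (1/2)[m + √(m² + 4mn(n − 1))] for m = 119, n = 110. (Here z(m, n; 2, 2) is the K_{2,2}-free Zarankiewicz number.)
z(119, 110; 2, 2) ≤ (1/2)[119 + √(119² + 4·119·110·109)] = (1/2)[119 + √5721401] = 1255.4725

Kővári–Sós–Turán: let r_1, ..., r_119 be the row sums and z = Σ r_i the total number of 1s. Each pair of columns can share at most one row with both entries 1 (else a 2×2 all-ones block appears), so Σ_i C(r_i, 2) ≤ C(110, 2) = 5995. By convexity Σ_i C(r_i, 2) ≥ 119·C(z/119, 2) = z(z − 119)/(2·119), giving z² − 119z − 119·110·109 ≤ 0 and hence z ≤ (1/2)[119 + √(14161 + 4·1426810)] = (1/2)[119 + √5721401] ≈ (1/2)(119 + 2391.945) = 1255.4725.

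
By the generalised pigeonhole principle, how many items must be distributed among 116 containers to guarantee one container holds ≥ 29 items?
n = (29 − 1)·116 + 1 = 3249

By the generalised pigeonhole principle, to guarantee some box contains ≥ r objects we need more than (r − 1) · k objects total. Threshold: n = (r − 1) · k + 1. With r = 29 and k = 116: n = 28 · 116 + 1 = 3248 + 1 = 3249. For n = 3248 = 28 · 116, we can put exactly 28 objects in every box, avoiding 29 in any single one — so 3249 is tight.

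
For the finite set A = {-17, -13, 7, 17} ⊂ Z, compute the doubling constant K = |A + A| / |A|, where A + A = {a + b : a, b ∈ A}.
K = |A + A| / |A| = 10/4 = 5/2

Enumerate A + A = {a + b : a, b ∈ A}. With |A| = 4, there are |A|^2 = 16 ordered sum pairs; collecting distinct values, A + A = {-34, -30, -26, -10, -6, 0, 4, 14, 24, 34}, so |A + A| = 10. Thus K = 10/4 = 5/2. For comparison, the minimum possible |A + A| over all 4-element sets is 2·4 − 1 = 7 (so min K = 7/4), attained only by arithmetic progressions.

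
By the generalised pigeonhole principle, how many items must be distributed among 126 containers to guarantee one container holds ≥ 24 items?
n = (24 − 1)·126 + 1 = 2899

By the generalised pigeonhole principle, to guarantee some box contains ≥ r objects we need more than (r − 1) · k objects total. Threshold: n = (r − 1) · k + 1. With r = 24 and k = 126: n = 23 · 126 + 1 = 2898 + 1 = 2899. For n = 2898 = 23 · 126, we can put exactly 23 objects in every box, avoiding 24 in any single one — so 2899 is tight.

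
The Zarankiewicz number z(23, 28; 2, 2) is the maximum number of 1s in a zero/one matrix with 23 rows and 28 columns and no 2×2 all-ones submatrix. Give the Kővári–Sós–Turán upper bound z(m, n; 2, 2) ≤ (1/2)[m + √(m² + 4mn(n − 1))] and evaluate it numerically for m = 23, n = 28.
z(23, 28; 2, 2) ≤ (1/2)[23 + √(23² + 4·23·28·27)] = (1/2)[23 + √70081] = 143.8641

Kővári–Sós–Turán: let r_1, ..., r_23 be the row sums and z = Σ r_i the total number of 1s. Each pair of columns can share at most one row with both entries 1 (else a 2×2 all-ones block appears), so Σ_i C(r_i, 2) ≤ C(28, 2) = 378. By convexity Σ_i C(r_i, 2) ≥ 23·C(z/23, 2) = z(z − 23)/(2·23), giving z² − 23z − 23·28·27 ≤ 0 and hence z ≤ (1/2)[23 + √(529 + 4·17388)] = (1/2)[23 + √70081] ≈ (1/2)(23 + 264.7282) = 143.8641.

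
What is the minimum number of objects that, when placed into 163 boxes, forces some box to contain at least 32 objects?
n = (32 − 1)·163 + 1 = 5054

By the generalised pigeonhole principle, to guarantee some box contains ≥ r objects we need more than (r − 1) · k objects total. Threshold: n = (r − 1) · k + 1. With r = 32 and k = 163: n = 31 · 163 + 1 = 5053 + 1 = 5054. For n = 5053 = 31 · 163, we can put exactly 31 objects in every box, avoiding 32 in any single one — so 5054 is tight.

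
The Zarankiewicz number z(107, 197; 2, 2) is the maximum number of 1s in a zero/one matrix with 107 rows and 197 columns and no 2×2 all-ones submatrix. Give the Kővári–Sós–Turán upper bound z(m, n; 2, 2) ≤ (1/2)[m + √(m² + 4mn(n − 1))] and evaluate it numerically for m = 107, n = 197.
z(107, 197; 2, 2) ≤ (1/2)[107 + √(107² + 4·107·197·196)] = (1/2)[107 + √16537385] = 2086.8092

Kővári–Sós–Turán: let r_1, ..., r_107 be the row sums and z = Σ r_i the total number of 1s. Each pair of columns can share at most one row with both entries 1 (else a 2×2 all-ones block appears), so Σ_i C(r_i, 2) ≤ C(197, 2) = 19306. By convexity Σ_i C(r_i, 2) ≥ 107·C(z/107, 2) = z(z − 107)/(2·107), giving z² − 107z − 107·197·196 ≤ 0 and hence z ≤ (1/2)[107 + √(11449 + 4·4131484)] = (1/2)[107 + √16537385] ≈ (1/2)(107 + 4066.6184) = 2086.8092.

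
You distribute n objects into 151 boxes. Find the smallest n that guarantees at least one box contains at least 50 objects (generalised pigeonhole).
n = (50 − 1)·151 + 1 = 7400

By the generalised pigeonhole principle, to guarantee some box contains ≥ r objects we need more than (r − 1) · k objects total. Threshold: n = (r − 1) · k + 1. With r = 50 and k = 151: n = 49 · 151 + 1 = 7399 + 1 = 7400. For n = 7399 = 49 · 151, we can put exactly 49 objects in every box, avoiding 50 in any single one — so 7400 is tight.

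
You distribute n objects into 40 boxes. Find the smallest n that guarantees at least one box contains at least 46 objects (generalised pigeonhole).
n = (46 − 1)·40 + 1 = 1801

By the generalised pigeonhole principle, to guarantee some box contains ≥ r objects we need more than (r − 1) · k objects total. Threshold: n = (r − 1) · k + 1. With r = 46 and k = 40: n = 45 · 40 + 1 = 1800 + 1 = 1801. For n = 1800 = 45 · 40, we can put exactly 45 objects in every box, avoiding 46 in any single one — so 1801 is tight.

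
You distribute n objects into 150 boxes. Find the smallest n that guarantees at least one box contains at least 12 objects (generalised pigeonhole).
n = (12 − 1)·150 + 1 = 1651

By the generalised pigeonhole principle, to guarantee some box contains ≥ r objects we need more than (r − 1) · k objects total. Threshold: n = (r − 1) · k + 1. With r = 12 and k = 150: n = 11 · 150 + 1 = 1650 + 1 = 1651. For n = 1650 = 11 · 150, we can put exactly 11 objects in every box, avoiding 12 in any single one — so 1651 is tight.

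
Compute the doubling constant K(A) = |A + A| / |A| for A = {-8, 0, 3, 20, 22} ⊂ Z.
K = |A + A| / |A| = 15/5 = 3

Enumerate A + A = {a + b : a, b ∈ A}. With |A| = 5, there are |A|^2 = 25 ordered sum pairs; collecting distinct values, A + A = {-16, -8, -5, 0, 3, 6, 12, 14, 20, 22, 23, 25, 40, 42, 44}, so |A + A| = 15. Thus K = 15/5 = 3. For comparison, the minimum possible |A + A| over all 5-element sets is 2·5 − 1 = 9 (so min K = 9/5), attained only by arithmetic progressions.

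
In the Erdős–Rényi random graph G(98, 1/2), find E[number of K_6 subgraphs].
E[# K_6] = C(98, 6) · (1/2)^C(6, 2) = 1052618392 / 2^15 = 131577299/4096 ≈ 32123.364014

For each 6-subset S of vertices (there are C(98, 6) = 1052618392 such S), let X_S = 1 if S induces a K_6 (all C(6, 2) = 15 edges present). Then P(X_S = 1) = (1/2)^15 = 1/32768. By linearity of expectation, E[# K_6] = C(98, 6) · (1/2)^15 = 1052618392 / 32768 = 131577299/4096 ≈ 32123.364014.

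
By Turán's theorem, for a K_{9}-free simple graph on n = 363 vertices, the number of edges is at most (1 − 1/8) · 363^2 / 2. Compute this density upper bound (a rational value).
Turán density bound = (7/8) · 363^2/2 = 922383/16 ≈ 57648.9375

Turán's theorem: ex(n, K_{r+1}) is achieved by the complete r-partite Turán graph T(n, r) with parts as balanced as possible, and is at most (1 − 1/r) · n^2/2. For r = 8, n = 363: the density bound is (7/8) · 131769/2 = 922383/16 ≈ 57648.9375. The integer-valued extremum is e(T(363, 8)) = 57648, which is strictly less than the density bound 922383/16 since 8 ∤ 363 (the parts of T(363, 8) cannot all be equal).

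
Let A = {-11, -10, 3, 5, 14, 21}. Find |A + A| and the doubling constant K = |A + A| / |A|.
K = |A + A| / |A| = 20/6 = 10/3

Enumerate A + A = {a + b : a, b ∈ A}. With |A| = 6, there are |A|^2 = 36 ordered sum pairs; collecting distinct values, A + A = {-22, -21, -20, -8, -7, -6, -5, 3, 4, 6, 8, 10, 11, 17, 19, 24, 26, 28, 35, 42}, so |A + A| = 20. Thus K = 20/6 = 10/3. For comparison, the minimum possible |A + A| over all 6-element sets is 2·6 − 1 = 11 (so min K = 11/6), attained only by arithmetic progressions.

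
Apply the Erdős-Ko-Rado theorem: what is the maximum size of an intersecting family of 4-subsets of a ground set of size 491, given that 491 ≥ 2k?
max |F| = C(490, 3) = 19488280

Erdős-Ko-Rado (1961): when n ≥ 2k, max |F| = C(n−1, k−1). The bound is attained by the star {A : i ∈ A} for any fixed i ∈ [n]. Here C(491−1, 4−1) = C(490, 3) = 19488280.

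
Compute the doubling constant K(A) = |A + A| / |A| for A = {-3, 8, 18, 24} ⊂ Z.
K = |A + A| / |A| = 10/4 = 5/2

Enumerate A + A = {a + b : a, b ∈ A}. With |A| = 4, there are |A|^2 = 16 ordered sum pairs; collecting distinct values, A + A = {-6, 5, 15, 16, 21, 26, 32, 36, 42, 48}, so |A + A| = 10. Thus K = 10/4 = 5/2. For comparison, the minimum possible |A + A| over all 4-element sets is 2·4 − 1 = 7 (so min K = 7/4), attained only by arithmetic progressions.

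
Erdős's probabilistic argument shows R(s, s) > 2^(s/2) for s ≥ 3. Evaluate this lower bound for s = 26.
2^(26/2) = 8192; so R(26, 26) > 8192

Colour each edge of K_n uniformly at random with red/blue. The expected number of monochromatic K_26 is C(n, 26) · 2 · 2^(−C(26,2)). If C(n, 26) · 2^(1 − C(26,2)) < 1, then with positive probability no monochromatic K_26 exists, so R(26, 26) > n. The standard estimate C(n, 26) ≤ n^26/26! shows this inequality holds whenever n ≤ 2^(26/2) (since 26! · 2^(C(26,2) − 1) > 2^(26^2/2) ≥ n^26). Hence R(26, 26) > 2^(26/2) = 8192.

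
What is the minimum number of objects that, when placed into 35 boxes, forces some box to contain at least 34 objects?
n = (34 − 1)·35 + 1 = 1156

By the generalised pigeonhole principle, to guarantee some box contains ≥ r objects we need more than (r − 1) · k objects total. Threshold: n = (r − 1) · k + 1. With r = 34 and k = 35: n = 33 · 35 + 1 = 1155 + 1 = 1156. For n = 1155 = 33 · 35, we can put exactly 33 objects in every box, avoiding 34 in any single one — so 1156 is tight.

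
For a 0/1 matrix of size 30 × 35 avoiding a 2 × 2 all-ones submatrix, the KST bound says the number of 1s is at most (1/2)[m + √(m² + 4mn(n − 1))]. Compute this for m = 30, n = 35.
z(30, 35; 2, 2) ≤ (1/2)[30 + √(30² + 4·30·35·34)] = (1/2)[30 + √143700] = 204.5389

Kővári–Sós–Turán: let r_1, ..., r_30 be the row sums and z = Σ r_i the total number of 1s. Each pair of columns can share at most one row with both entries 1 (else a 2×2 all-ones block appears), so Σ_i C(r_i, 2) ≤ C(35, 2) = 595. By convexity Σ_i C(r_i, 2) ≥ 30·C(z/30, 2) = z(z − 30)/(2·30), giving z² − 30z − 30·35·34 ≤ 0 and hence z ≤ (1/2)[30 + √(900 + 4·35700)] = (1/2)[30 + √143700] ≈ (1/2)(30 + 379.0778) = 204.5389.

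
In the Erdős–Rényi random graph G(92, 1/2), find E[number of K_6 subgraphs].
E[# K_6] = C(92, 6) · (1/2)^C(6, 2) = 713068356 / 2^15 = 178267089/8192 ≈ 21761.119263

For each 6-subset S of vertices (there are C(92, 6) = 713068356 such S), let X_S = 1 if S induces a K_6 (all C(6, 2) = 15 edges present). Then P(X_S = 1) = (1/2)^15 = 1/32768. By linearity of expectation, E[# K_6] = C(92, 6) · (1/2)^15 = 713068356 / 32768 = 178267089/8192 ≈ 21761.119263.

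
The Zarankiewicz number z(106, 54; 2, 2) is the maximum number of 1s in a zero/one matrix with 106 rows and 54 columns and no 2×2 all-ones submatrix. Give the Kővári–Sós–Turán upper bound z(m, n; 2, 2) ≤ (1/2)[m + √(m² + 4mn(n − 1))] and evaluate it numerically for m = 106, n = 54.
z(106, 54; 2, 2) ≤ (1/2)[106 + √(106² + 4·106·54·53)] = (1/2)[106 + √1224724] = 606.3362

Kővári–Sós–Turán: let r_1, ..., r_106 be the row sums and z = Σ r_i the total number of 1s. Each pair of columns can share at most one row with both entries 1 (else a 2×2 all-ones block appears), so Σ_i C(r_i, 2) ≤ C(54, 2) = 1431. By convexity Σ_i C(r_i, 2) ≥ 106·C(z/106, 2) = z(z − 106)/(2·106), giving z² − 106z − 106·54·53 ≤ 0 and hence z ≤ (1/2)[106 + √(11236 + 4·303372)] = (1/2)[106 + √1224724] ≈ (1/2)(106 + 1106.6725) = 606.3362.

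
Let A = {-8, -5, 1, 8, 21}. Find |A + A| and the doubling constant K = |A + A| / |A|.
K = |A + A| / |A| = 14/5

Enumerate A + A = {a + b : a, b ∈ A}. With |A| = 5, there are |A|^2 = 25 ordered sum pairs; collecting distinct values, A + A = {-16, -13, -10, -7, -4, 0, 2, 3, 9, 13, 16, 22, 29, 42}, so |A + A| = 14. Thus K = 14/5. For comparison, the minimum possible |A + A| over all 5-element sets is 2·5 − 1 = 9 (so min K = 9/5), attained only by arithmetic progressions.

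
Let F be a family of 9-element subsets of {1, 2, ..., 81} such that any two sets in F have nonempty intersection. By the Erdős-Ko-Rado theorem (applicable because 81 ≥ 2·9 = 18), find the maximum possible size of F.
max |F| = C(80, 8) = 28987537150

The Erdős-Ko-Rado theorem states: for n ≥ 2k, an intersecting family of k-subsets of an n-element set has size at most C(n − 1, k − 1), with equality for 'star' families {A ⊆ [n] : |A| = k, i ∈ A} (fix an element i). For n = 81, k = 9: C(80, 8) = 28987537150.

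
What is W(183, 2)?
W(183, 2) = 183 + 1 = 184

A 2-term AP is any pair of integers, so a monochromatic 2-AP exists iff some colour is used at least twice. With 183 colours, the colouring i ↦ i on {1, ..., 183} uses each colour once, avoiding any monochromatic pair, so W(183, 2) > 183. For {1, ..., 184}, pigeonhole forces two integers of the same colour, which form a monochromatic 2-AP. Hence W(183, 2) = 184.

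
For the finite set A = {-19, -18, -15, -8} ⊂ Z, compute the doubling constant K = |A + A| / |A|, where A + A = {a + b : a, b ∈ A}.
K = |A + A| / |A| = 10/4 = 5/2

Enumerate A + A = {a + b : a, b ∈ A}. With |A| = 4, there are |A|^2 = 16 ordered sum pairs; collecting distinct values, A + A = {-38, -37, -36, -34, -33, -30, -27, -26, -23, -16}, so |A + A| = 10. Thus K = 10/4 = 5/2. For comparison, the minimum possible |A + A| over all 4-element sets is 2·4 − 1 = 7 (so min K = 7/4), attained only by arithmetic progressions.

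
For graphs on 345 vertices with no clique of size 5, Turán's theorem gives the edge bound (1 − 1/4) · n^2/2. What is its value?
Turán density bound = (3/4) · 345^2/2 = 357075/8 ≈ 44634.375

Turán's theorem: ex(n, K_{r+1}) is achieved by the complete r-partite Turán graph T(n, r) with parts as balanced as possible, and is at most (1 − 1/r) · n^2/2. For r = 4, n = 345: the density bound is (3/4) · 119025/2 = 357075/8 ≈ 44634.375. The integer-valued extremum is e(T(345, 4)) = 44634, which is strictly less than the density bound 357075/8 since 4 ∤ 345 (the parts of T(345, 4) cannot all be equal).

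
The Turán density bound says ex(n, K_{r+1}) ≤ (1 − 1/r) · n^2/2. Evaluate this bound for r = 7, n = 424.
Turán density bound = (6/7) · 424^2/2 = 539328/7 ≈ 77046.8571

Turán's theorem: ex(n, K_{r+1}) is achieved by the complete r-partite Turán graph T(n, r) with parts as balanced as possible, and is at most (1 − 1/r) · n^2/2. For r = 7, n = 424: the density bound is (6/7) · 179776/2 = 539328/7 ≈ 77046.8571. The integer-valued extremum is e(T(424, 7)) = 77046, which is strictly less than the density bound 539328/7 since 7 ∤ 424 (the parts of T(424, 7) cannot all be equal).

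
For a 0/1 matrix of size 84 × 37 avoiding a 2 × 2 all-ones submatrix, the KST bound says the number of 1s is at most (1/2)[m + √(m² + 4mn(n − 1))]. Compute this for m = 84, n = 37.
z(84, 37; 2, 2) ≤ (1/2)[84 + √(84² + 4·84·37·36)] = (1/2)[84 + √454608] = 379.1231

Kővári–Sós–Turán: let r_1, ..., r_84 be the row sums and z = Σ r_i the total number of 1s. Each pair of columns can share at most one row with both entries 1 (else a 2×2 all-ones block appears), so Σ_i C(r_i, 2) ≤ C(37, 2) = 666. By convexity Σ_i C(r_i, 2) ≥ 84·C(z/84, 2) = z(z − 84)/(2·84), giving z² − 84z − 84·37·36 ≤ 0 and hence z ≤ (1/2)[84 + √(7056 + 4·111888)] = (1/2)[84 + √454608] ≈ (1/2)(84 + 674.2462) = 379.1231.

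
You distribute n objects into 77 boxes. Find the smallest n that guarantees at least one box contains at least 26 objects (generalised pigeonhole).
n = (26 − 1)·77 + 1 = 1926

By the generalised pigeonhole principle, to guarantee some box contains ≥ r objects we need more than (r − 1) · k objects total. Threshold: n = (r − 1) · k + 1. With r = 26 and k = 77: n = 25 · 77 + 1 = 1925 + 1 = 1926. For n = 1925 = 25 · 77, we can put exactly 25 objects in every box, avoiding 26 in any single one — so 1926 is tight.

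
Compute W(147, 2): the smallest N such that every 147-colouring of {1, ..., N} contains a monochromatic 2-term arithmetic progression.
W(147, 2) = 147 + 1 = 148

A 2-term AP is any pair of integers, so a monochromatic 2-AP exists iff some colour is used at least twice. With 147 colours, the colouring i ↦ i on {1, ..., 147} uses each colour once, avoiding any monochromatic pair, so W(147, 2) > 147. For {1, ..., 148}, pigeonhole forces two integers of the same colour, which form a monochromatic 2-AP. Hence W(147, 2) = 148.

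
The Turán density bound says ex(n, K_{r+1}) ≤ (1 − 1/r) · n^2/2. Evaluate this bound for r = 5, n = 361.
Turán density bound = (4/5) · 361^2/2 = 260642/5 ≈ 52128.4

Turán's theorem: ex(n, K_{r+1}) is achieved by the complete r-partite Turán graph T(n, r) with parts as balanced as possible, and is at most (1 − 1/r) · n^2/2. For r = 5, n = 361: the density bound is (4/5) · 130321/2 = 260642/5 ≈ 52128.4. The integer-valued extremum is e(T(361, 5)) = 52128, which is strictly less than the density bound 260642/5 since 5 ∤ 361 (the parts of T(361, 5) cannot all be equal).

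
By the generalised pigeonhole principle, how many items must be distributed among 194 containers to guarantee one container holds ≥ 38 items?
n = (38 − 1)·194 + 1 = 7179

By the generalised pigeonhole principle, to guarantee some box contains ≥ r objects we need more than (r − 1) · k objects total. Threshold: n = (r − 1) · k + 1. With r = 38 and k = 194: n = 37 · 194 + 1 = 7178 + 1 = 7179. For n = 7178 = 37 · 194, we can put exactly 37 objects in every box, avoiding 38 in any single one — so 7179 is tight.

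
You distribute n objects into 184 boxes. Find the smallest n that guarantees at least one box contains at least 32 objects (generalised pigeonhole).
n = (32 − 1)·184 + 1 = 5705

By the generalised pigeonhole principle, to guarantee some box contains ≥ r objects we need more than (r − 1) · k objects total. Threshold: n = (r − 1) · k + 1. With r = 32 and k = 184: n = 31 · 184 + 1 = 5704 + 1 = 5705. For n = 5704 = 31 · 184, we can put exactly 31 objects in every box, avoiding 32 in any single one — so 5705 is tight.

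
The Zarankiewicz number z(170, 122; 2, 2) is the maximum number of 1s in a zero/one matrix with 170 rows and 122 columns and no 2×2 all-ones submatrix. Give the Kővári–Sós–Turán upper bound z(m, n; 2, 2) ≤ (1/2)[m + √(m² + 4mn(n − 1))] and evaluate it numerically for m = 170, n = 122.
z(170, 122; 2, 2) ≤ (1/2)[170 + √(170² + 4·170·122·121)] = (1/2)[170 + √10067060] = 1671.4315

Kővári–Sós–Turán: let r_1, ..., r_170 be the row sums and z = Σ r_i the total number of 1s. Each pair of columns can share at most one row with both entries 1 (else a 2×2 all-ones block appears), so Σ_i C(r_i, 2) ≤ C(122, 2) = 7381. By convexity Σ_i C(r_i, 2) ≥ 170·C(z/170, 2) = z(z − 170)/(2·170), giving z² − 170z − 170·122·121 ≤ 0 and hence z ≤ (1/2)[170 + √(28900 + 4·2509540)] = (1/2)[170 + √10067060] ≈ (1/2)(170 + 3172.8631) = 1671.4315.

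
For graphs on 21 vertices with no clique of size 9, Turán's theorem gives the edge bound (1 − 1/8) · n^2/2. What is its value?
Turán density bound = (7/8) · 21^2/2 = 3087/16 ≈ 192.9375

Turán's theorem: ex(n, K_{r+1}) is achieved by the complete r-partite Turán graph T(n, r) with parts as balanced as possible, and is at most (1 − 1/r) · n^2/2. For r = 8, n = 21: the density bound is (7/8) · 441/2 = 3087/16 ≈ 192.9375. The integer-valued extremum is e(T(21, 8)) = 192, which is strictly less than the density bound 3087/16 since 8 ∤ 21 (the parts of T(21, 8) cannot all be equal).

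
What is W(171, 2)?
W(171, 2) = 171 + 1 = 172

A 2-term AP is any pair of integers, so a monochromatic 2-AP exists iff some colour is used at least twice. With 171 colours, the colouring i ↦ i on {1, ..., 171} uses each colour once, avoiding any monochromatic pair, so W(171, 2) > 171. For {1, ..., 172}, pigeonhole forces two integers of the same colour, which form a monochromatic 2-AP. Hence W(171, 2) = 172.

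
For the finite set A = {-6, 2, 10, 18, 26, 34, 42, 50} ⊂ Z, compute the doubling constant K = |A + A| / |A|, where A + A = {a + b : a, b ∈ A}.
K = |A + A| / |A| = 15/8

Enumerate A + A = {a + b : a, b ∈ A}. With |A| = 8, there are |A|^2 = 64 ordered sum pairs; collecting distinct values, A + A = {-12, -4, 4, 12, 20, 28, 36, 44, 52, 60, 68, 76, 84, 92, 100}, so |A + A| = 15. Thus K = 15/8. Here |A + A| = 2|A| − 1 = 15, the minimum possible — so K = 15/8 is minimal, which holds iff A is an arithmetic progression.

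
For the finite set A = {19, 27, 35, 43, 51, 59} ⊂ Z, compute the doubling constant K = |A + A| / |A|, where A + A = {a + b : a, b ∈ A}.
K = |A + A| / |A| = 11/6

Enumerate A + A = {a + b : a, b ∈ A}. With |A| = 6, there are |A|^2 = 36 ordered sum pairs; collecting distinct values, A + A = {38, 46, 54, 62, 70, 78, 86, 94, 102, 110, 118}, so |A + A| = 11. Thus K = 11/6. Here |A + A| = 2|A| − 1 = 11, the minimum possible — so K = 11/6 is minimal, which holds iff A is an arithmetic progression.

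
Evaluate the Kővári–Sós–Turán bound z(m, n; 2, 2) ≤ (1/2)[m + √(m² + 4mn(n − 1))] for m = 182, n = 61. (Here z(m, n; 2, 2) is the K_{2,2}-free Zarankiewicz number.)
z(182, 61; 2, 2) ≤ (1/2)[182 + √(182² + 4·182·61·60)] = (1/2)[182 + √2697604] = 912.2192

Kővári–Sós–Turán: let r_1, ..., r_182 be the row sums and z = Σ r_i the total number of 1s. Each pair of columns can share at most one row with both entries 1 (else a 2×2 all-ones block appears), so Σ_i C(r_i, 2) ≤ C(61, 2) = 1830. By convexity Σ_i C(r_i, 2) ≥ 182·C(z/182, 2) = z(z − 182)/(2·182), giving z² − 182z − 182·61·60 ≤ 0 and hence z ≤ (1/2)[182 + √(33124 + 4·666120)] = (1/2)[182 + √2697604] ≈ (1/2)(182 + 1642.4384) = 912.2192.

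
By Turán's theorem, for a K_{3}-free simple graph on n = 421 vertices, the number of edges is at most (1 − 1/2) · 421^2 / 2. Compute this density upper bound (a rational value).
Turán density bound = (1/2) · 421^2/2 = 177241/4 ≈ 44310.25

Turán's theorem: ex(n, K_{r+1}) is achieved by the complete r-partite Turán graph T(n, r) with parts as balanced as possible, and is at most (1 − 1/r) · n^2/2. For r = 2, n = 421: the density bound is (1/2) · 177241/2 = 177241/4 ≈ 44310.25. The integer-valued extremum is e(T(421, 2)) = 44310, which is strictly less than the density bound 177241/4 since 2 ∤ 421 (the parts of T(421, 2) cannot all be equal).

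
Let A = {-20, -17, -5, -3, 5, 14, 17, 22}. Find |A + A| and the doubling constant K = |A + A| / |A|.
K = |A + A| / |A| = 31/8

Enumerate A + A = {a + b : a, b ∈ A}. With |A| = 8, there are |A|^2 = 64 ordered sum pairs; collecting distinct values, A + A = {-40, -37, -34, -25, -23, -22, -20, -15, -12, -10, -8, -6, -3, 0, 2, 5, 9, 10, 11, 12, 14, 17, 19, 22, 27, 28, 31, 34, 36, 39, 44}, so |A + A| = 31. Thus K = 31/8. For comparison, the minimum possible |A + A| over all 8-element sets is 2·8 − 1 = 15 (so min K = 15/8), attained only by arithmetic progressions.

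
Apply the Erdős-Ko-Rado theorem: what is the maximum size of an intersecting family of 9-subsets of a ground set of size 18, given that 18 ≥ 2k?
max |F| = C(17, 8) = 24310

Erdős-Ko-Rado (1961): when n ≥ 2k, max |F| = C(n−1, k−1). The bound is attained by the star {A : i ∈ A} for any fixed i ∈ [n]. Here C(18−1, 9−1) = C(17, 8) = 24310.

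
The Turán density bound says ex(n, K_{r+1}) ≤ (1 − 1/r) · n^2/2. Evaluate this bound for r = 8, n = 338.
Turán density bound = (7/8) · 338^2/2 = 199927/4 ≈ 49981.75

Turán's theorem: ex(n, K_{r+1}) is achieved by the complete r-partite Turán graph T(n, r) with parts as balanced as possible, and is at most (1 − 1/r) · n^2/2. For r = 8, n = 338: the density bound is (7/8) · 114244/2 = 199927/4 ≈ 49981.75. The integer-valued extremum is e(T(338, 8)) = 49981, which is strictly less than the density bound 199927/4 since 8 ∤ 338 (the parts of T(338, 8) cannot all be equal).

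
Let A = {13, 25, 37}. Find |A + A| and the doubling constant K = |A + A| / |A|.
K = |A + A| / |A| = 5/3

Enumerate A + A = {a + b : a, b ∈ A}. With |A| = 3, there are |A|^2 = 9 ordered sum pairs; collecting distinct values, A + A = {26, 38, 50, 62, 74}, so |A + A| = 5. Thus K = 5/3. Here |A + A| = 2|A| − 1 = 5, the minimum possible — so K = 5/3 is minimal, which holds iff A is an arithmetic progression.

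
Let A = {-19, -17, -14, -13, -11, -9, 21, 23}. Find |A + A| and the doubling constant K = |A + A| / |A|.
K = |A + A| / |A| = 28/8 = 7/2

Enumerate A + A = {a + b : a, b ∈ A}. With |A| = 8, there are |A|^2 = 64 ordered sum pairs; collecting distinct values, A + A = {-38, -36, -34, -33, -32, -31, -30, -28, -27, -26, -25, -24, -23, -22, -20, -18, 2, 4, 6, 7, 8, 9, 10, 12, 14, 42, 44, 46}, so |A + A| = 28. Thus K = 28/8 = 7/2. For comparison, the minimum possible |A + A| over all 8-element sets is 2·8 − 1 = 15 (so min K = 15/8), attained only by arithmetic progressions.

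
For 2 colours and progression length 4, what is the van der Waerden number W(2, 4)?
W(2, 4) = 35

W(2, 4) = 35. The lower bound W(2, 4) > 34 comes from an explicit good 2-colouring of [1, 34]; the upper bound W(2, 4) ≤ 35 was verified by exhaustive search over 2-colourings of [1, 35].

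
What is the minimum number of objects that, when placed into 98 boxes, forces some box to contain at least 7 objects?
n = (7 − 1)·98 + 1 = 589

By the generalised pigeonhole principle, to guarantee some box contains ≥ r objects we need more than (r − 1) · k objects total. Threshold: n = (r − 1) · k + 1. With r = 7 and k = 98: n = 6 · 98 + 1 = 588 + 1 = 589. For n = 588 = 6 · 98, we can put exactly 6 objects in every box, avoiding 7 in any single one — so 589 is tight.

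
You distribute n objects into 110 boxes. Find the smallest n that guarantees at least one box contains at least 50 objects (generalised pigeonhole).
n = (50 − 1)·110 + 1 = 5391

By the generalised pigeonhole principle, to guarantee some box contains ≥ r objects we need more than (r − 1) · k objects total. Threshold: n = (r − 1) · k + 1. With r = 50 and k = 110: n = 49 · 110 + 1 = 5390 + 1 = 5391. For n = 5390 = 49 · 110, we can put exactly 49 objects in every box, avoiding 50 in any single one — so 5391 is tight.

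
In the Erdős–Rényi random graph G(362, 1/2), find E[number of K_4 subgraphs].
E[# K_4] = C(362, 4) · (1/2)^C(4, 2) = 703722570 / 2^6 = 351861285/32 = 10995665.15625

For each 4-subset S of vertices (there are C(362, 4) = 703722570 such S), let X_S = 1 if S induces a K_4 (all C(4, 2) = 6 edges present). Then P(X_S = 1) = (1/2)^6 = 1/64. By linearity of expectation, E[# K_4] = C(362, 4) · (1/2)^6 = 703722570 / 64 = 351861285/32 = 10995665.15625.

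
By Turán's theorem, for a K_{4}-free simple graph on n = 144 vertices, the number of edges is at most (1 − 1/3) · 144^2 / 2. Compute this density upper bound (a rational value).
Turán density bound = (2/3) · 144^2/2 = 6912

Turán's theorem: ex(n, K_{r+1}) is achieved by the complete r-partite Turán graph T(n, r) with parts as balanced as possible, and is at most (1 − 1/r) · n^2/2. For r = 3, n = 144: the density bound is (2/3) · 20736/2 = 6912. Since 3 ∣ 144, the Turán graph T(144, 3) has parts of equal size 48, and its edge count e(T(144, 3)) = 6912 attains the density bound exactly.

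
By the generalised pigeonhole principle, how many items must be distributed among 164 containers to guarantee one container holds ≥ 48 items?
n = (48 − 1)·164 + 1 = 7709

By the generalised pigeonhole principle, to guarantee some box contains ≥ r objects we need more than (r − 1) · k objects total. Threshold: n = (r − 1) · k + 1. With r = 48 and k = 164: n = 47 · 164 + 1 = 7708 + 1 = 7709. For n = 7708 = 47 · 164, we can put exactly 47 objects in every box, avoiding 48 in any single one — so 7709 is tight.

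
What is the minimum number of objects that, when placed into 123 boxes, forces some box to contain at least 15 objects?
n = (15 − 1)·123 + 1 = 1723

By the generalised pigeonhole principle, to guarantee some box contains ≥ r objects we need more than (r − 1) · k objects total. Threshold: n = (r − 1) · k + 1. With r = 15 and k = 123: n = 14 · 123 + 1 = 1722 + 1 = 1723. For n = 1722 = 14 · 123, we can put exactly 14 objects in every box, avoiding 15 in any single one — so 1723 is tight.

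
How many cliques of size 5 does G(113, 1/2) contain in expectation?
E[# K_5] = C(113, 5) · (1/2)^C(5, 2) = 140364532 / 2^10 = 35091133/256 ≈ 137074.738281

For each 5-subset S of vertices (there are C(113, 5) = 140364532 such S), let X_S = 1 if S induces a K_5 (all C(5, 2) = 10 edges present). Then P(X_S = 1) = (1/2)^10 = 1/1024. By linearity of expectation, E[# K_5] = C(113, 5) · (1/2)^10 = 140364532 / 1024 = 35091133/256 ≈ 137074.738281.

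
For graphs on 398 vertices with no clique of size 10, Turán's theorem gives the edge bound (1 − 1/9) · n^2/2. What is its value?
Turán density bound = (8/9) · 398^2/2 = 633616/9 ≈ 70401.7778

Turán's theorem: ex(n, K_{r+1}) is achieved by the complete r-partite Turán graph T(n, r) with parts as balanced as possible, and is at most (1 − 1/r) · n^2/2. For r = 9, n = 398: the density bound is (8/9) · 158404/2 = 633616/9 ≈ 70401.7778. The integer-valued extremum is e(T(398, 9)) = 70401, which is strictly less than the density bound 633616/9 since 9 ∤ 398 (the parts of T(398, 9) cannot all be equal).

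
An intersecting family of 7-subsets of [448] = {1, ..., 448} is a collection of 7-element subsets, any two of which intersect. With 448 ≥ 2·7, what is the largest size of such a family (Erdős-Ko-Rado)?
max |F| = C(447, 6) = 10712204676433

Erdős-Ko-Rado (1961): when n ≥ 2k, max |F| = C(n−1, k−1). The bound is attained by the star {A : i ∈ A} for any fixed i ∈ [n]. Here C(448−1, 7−1) = C(447, 6) = 10712204676433.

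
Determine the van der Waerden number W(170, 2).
W(170, 2) = 170 + 1 = 171

A 2-term AP is any pair of integers, so a monochromatic 2-AP exists iff some colour is used at least twice. With 170 colours, the colouring i ↦ i on {1, ..., 170} uses each colour once, avoiding any monochromatic pair, so W(170, 2) > 170. For {1, ..., 171}, pigeonhole forces two integers of the same colour, which form a monochromatic 2-AP. Hence W(170, 2) = 171.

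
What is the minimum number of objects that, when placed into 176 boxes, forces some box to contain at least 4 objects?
n = (4 − 1)·176 + 1 = 529

By the generalised pigeonhole principle, to guarantee some box contains ≥ r objects we need more than (r − 1) · k objects total. Threshold: n = (r − 1) · k + 1. With r = 4 and k = 176: n = 3 · 176 + 1 = 528 + 1 = 529. For n = 528 = 3 · 176, we can put exactly 3 objects in every box, avoiding 4 in any single one — so 529 is tight.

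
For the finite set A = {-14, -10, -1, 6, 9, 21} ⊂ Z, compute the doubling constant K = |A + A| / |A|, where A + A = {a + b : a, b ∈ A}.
K = |A + A| / |A| = 21/6 = 7/2

Enumerate A + A = {a + b : a, b ∈ A}. With |A| = 6, there are |A|^2 = 36 ordered sum pairs; collecting distinct values, A + A = {-28, -24, -20, -15, -11, -8, -5, -4, -2, -1, 5, 7, 8, 11, 12, 15, 18, 20, 27, 30, 42}, so |A + A| = 21. Thus K = 21/6 = 7/2. For comparison, the minimum possible |A + A| over all 6-element sets is 2·6 − 1 = 11 (so min K = 11/6), attained only by arithmetic progressions.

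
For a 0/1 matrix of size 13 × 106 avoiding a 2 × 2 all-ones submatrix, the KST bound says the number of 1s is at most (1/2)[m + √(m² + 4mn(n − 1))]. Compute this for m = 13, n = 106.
z(13, 106; 2, 2) ≤ (1/2)[13 + √(13² + 4·13·106·105)] = (1/2)[13 + √578929] = 386.9369

Kővári–Sós–Turán: let r_1, ..., r_13 be the row sums and z = Σ r_i the total number of 1s. Each pair of columns can share at most one row with both entries 1 (else a 2×2 all-ones block appears), so Σ_i C(r_i, 2) ≤ C(106, 2) = 5565. By convexity Σ_i C(r_i, 2) ≥ 13·C(z/13, 2) = z(z − 13)/(2·13), giving z² − 13z − 13·106·105 ≤ 0 and hence z ≤ (1/2)[13 + √(169 + 4·144690)] = (1/2)[13 + √578929] ≈ (1/2)(13 + 760.8738) = 386.9369.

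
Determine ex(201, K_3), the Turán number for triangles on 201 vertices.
ex(201, K_3) = ⌊201^2/4⌋ = 10100

Mantel (1907): a triangle-free graph on n vertices has at most ⌊n^2/4⌋ edges, with equality for the complete bipartite graph K_{⌊n/2⌋, ⌈n/2⌉}. For n = 201: ⌊201^2/4⌋ = ⌊40401/4⌋ = 10100. The extremal graph is K_{100, 101}, which has 100·101 = 10100 edges.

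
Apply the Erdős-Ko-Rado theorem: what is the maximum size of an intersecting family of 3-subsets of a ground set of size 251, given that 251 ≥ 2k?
max |F| = C(250, 2) = 31125

Erdős-Ko-Rado (1961): when n ≥ 2k, max |F| = C(n−1, k−1). The bound is attained by the star {A : i ∈ A} for any fixed i ∈ [n]. Here C(251−1, 3−1) = C(250, 2) = 31125.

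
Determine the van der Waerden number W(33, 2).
W(33, 2) = 33 + 1 = 34

A 2-term AP is any pair of integers, so a monochromatic 2-AP exists iff some colour is used at least twice. With 33 colours, the colouring i ↦ i on {1, ..., 33} uses each colour once, avoiding any monochromatic pair, so W(33, 2) > 33. For {1, ..., 34}, pigeonhole forces two integers of the same colour, which form a monochromatic 2-AP. Hence W(33, 2) = 34.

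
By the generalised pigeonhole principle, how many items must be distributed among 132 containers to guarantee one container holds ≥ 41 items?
n = (41 − 1)·132 + 1 = 5281

By the generalised pigeonhole principle, to guarantee some box contains ≥ r objects we need more than (r − 1) · k objects total. Threshold: n = (r − 1) · k + 1. With r = 41 and k = 132: n = 40 · 132 + 1 = 5280 + 1 = 5281. For n = 5280 = 40 · 132, we can put exactly 40 objects in every box, avoiding 41 in any single one — so 5281 is tight.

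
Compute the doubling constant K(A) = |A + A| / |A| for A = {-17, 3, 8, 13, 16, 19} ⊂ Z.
K = |A + A| / |A| = 19/6

Enumerate A + A = {a + b : a, b ∈ A}. With |A| = 6, there are |A|^2 = 36 ordered sum pairs; collecting distinct values, A + A = {-34, -14, -9, -4, -1, 2, 6, 11, 16, 19, 21, 22, 24, 26, 27, 29, 32, 35, 38}, so |A + A| = 19. Thus K = 19/6. For comparison, the minimum possible |A + A| over all 6-element sets is 2·6 − 1 = 11 (so min K = 11/6), attained only by arithmetic progressions.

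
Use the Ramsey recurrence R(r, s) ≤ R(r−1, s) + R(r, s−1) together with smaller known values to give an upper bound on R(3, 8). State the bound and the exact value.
R(3, 8) ≤ R(2, 8) + R(3, 7) = 8 + 23 = 31; exact value R(3, 8) = 28.

The Erdős–Szekeres recurrence R(r, s) ≤ R(r−1, s) + R(r, s−1) applied to (r, s) = (3, 8) gives
  R(3, 8) ≤ R(2, 8) + R(3, 7) = 8 + 23 = 31.
(Recall R(2, k) = k and R is symmetric.) The recurrence is not tight here (it gives 31, but the exact value is R(3, 8) = 28); the tight upper bound requires a sharper argument than the simple recurrence, combined with a lower-bound construction on K_{27}.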